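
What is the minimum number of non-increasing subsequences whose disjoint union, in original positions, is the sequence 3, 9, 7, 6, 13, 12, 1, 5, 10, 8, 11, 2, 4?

4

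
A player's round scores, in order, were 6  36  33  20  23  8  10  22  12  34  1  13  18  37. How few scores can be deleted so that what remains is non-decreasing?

Fewest deletions = n − (longest non-decreasing subsequence).
i:      1  2  3  4  5  6  7  8  9 10 11 12 13 14
a[i]:   6 36 33 20 23  8 10 22 12 34  1 13 18 37
dp:     1  2  2  2  3  2  3  4  4  5  1  5  6  7
max dp = 7, so deletions = 14 − 7 = 7.

7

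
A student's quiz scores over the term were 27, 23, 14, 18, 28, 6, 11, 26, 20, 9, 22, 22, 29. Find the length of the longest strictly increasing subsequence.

5

Track the smallest tail for each achievable length (strict):
27 → extends → [27]
23 → replaces 27 → [23]
14 → replaces 23 → [14]
18 → extends → [14, 18]
28 → extends → [14, 18, 28]
6 → replaces 14 → [6, 18, 28]
11 → replaces 18 → [6, 11, 28]
26 → replaces 28 → [6, 11, 26]
20 → replaces 26 → [6, 11, 20]
9 → replaces 11 → [6, 9, 20]
22 → extends → [6, 9, 20, 22]
22 → already a tail → [6, 9, 20, 22]
29 → extends → [6, 9, 20, 22, 29]
Five tails, so the longest strictly increasing subsequence has length 5 (e.g. 14, 18, 20, 22, 29).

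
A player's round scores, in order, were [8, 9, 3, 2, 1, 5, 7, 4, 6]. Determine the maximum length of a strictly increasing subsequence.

Let dp[i] be the length of the longest such subsequence ending at index i:
i:     1 2 3 4 5 6 7 8 9
a[i]:  8 9 3 2 1 5 7 4 6
dp:    1 2 1 1 1 2 3 2 3
Maximum dp value is 3.

3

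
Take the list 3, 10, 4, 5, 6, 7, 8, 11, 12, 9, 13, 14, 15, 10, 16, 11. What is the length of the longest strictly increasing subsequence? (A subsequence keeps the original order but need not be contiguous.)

Track the smallest tail for each achievable length (strict):
3 → extends → [3]
10 → extends → [3, 10]
4 → replaces 10 → [3, 4]
5 → extends → [3, 4, 5]
6 → extends → [3, 4, 5, 6]
7 → extends → [3, 4, 5, 6, 7]
8 → extends → [3, 4, 5, 6, 7, 8]
11 → extends → [3, 4, 5, 6, 7, 8, 11]
12 → extends → [3, 4, 5, 6, 7, 8, 11, 12]
9 → replaces 11 → [3, 4, 5, 6, 7, 8, 9, 12]
13 → extends → [3, 4, 5, 6, 7, 8, 9, 12, 13]
14 → extends → [3, 4, 5, 6, 7, 8, 9, 12, 13, 14]
15 → extends → [3, 4, 5, 6, 7, 8, 9, 12, 13, 14, 15]
10 → replaces 12 → [3, 4, 5, 6, 7, 8, 9, 10, 13, 14, 15]
16 → extends → [3, 4, 5, 6, 7, 8, 9, 10, 13, 14, 15, 16]
11 → replaces 13 → [3, 4, 5, 6, 7, 8, 9, 10, 11, 14, 15, 16]
Twelve tails, so the longest strictly increasing subsequence has length 12 (e.g. 3, 4, 5, 6, 7, 8, 11, 12, 13, 14, 15, 16).

12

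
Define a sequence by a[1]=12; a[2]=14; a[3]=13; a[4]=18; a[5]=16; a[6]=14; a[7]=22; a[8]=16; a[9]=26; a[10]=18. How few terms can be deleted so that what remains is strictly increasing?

Fewest deletions = n − (longest strictly increasing subsequence).
Patience tails:
12 → extends → [12]
14 → extends → [12, 14]
13 → replaces 14 → [12, 13]
18 → extends → [12, 13, 18]
16 → replaces 18 → [12, 13, 16]
14 → replaces 16 → [12, 13, 14]
22 → extends → [12, 13, 14, 22]
16 → replaces 22 → [12, 13, 14, 16]
26 → extends → [12, 13, 14, 16, 26]
18 → replaces 26 → [12, 13, 14, 16, 18]
Longest strictly increasing subsequence has length 5, so deletions = 10 − 5 = 5.

5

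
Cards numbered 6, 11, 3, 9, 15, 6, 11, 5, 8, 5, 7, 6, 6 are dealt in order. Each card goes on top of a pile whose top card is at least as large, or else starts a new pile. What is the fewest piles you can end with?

The minimum number of non-increasing subsequences covering a sequence equals the length of its longest strictly increasing subsequence.
LIS length is 3 (e.g. 6, 11, 15), so 3 piles are needed.

3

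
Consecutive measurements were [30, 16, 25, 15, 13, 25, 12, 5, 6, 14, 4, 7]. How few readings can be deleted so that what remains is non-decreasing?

9

Fewest deletions = n − (longest non-decreasing subsequence).
Patience tails:
30 → extends → [30]
16 → replaces 30 → [16]
25 → extends → [16, 25]
15 → replaces 16 → [15, 25]
13 → replaces 15 → [13, 25]
25 → extends → [13, 25, 25]
12 → replaces 13 → [12, 25, 25]
5 → replaces 12 → [5, 25, 25]
6 → replaces 25 → [5, 6, 25]
14 → replaces 25 → [5, 6, 14]
4 → replaces 5 → [4, 6, 14]
7 → replaces 14 → [4, 6, 7]
Longest non-decreasing subsequence has length 3, so deletions = 12 − 3 = 9.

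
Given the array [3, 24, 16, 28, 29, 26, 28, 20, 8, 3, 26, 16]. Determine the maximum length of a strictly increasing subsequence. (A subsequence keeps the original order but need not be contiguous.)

4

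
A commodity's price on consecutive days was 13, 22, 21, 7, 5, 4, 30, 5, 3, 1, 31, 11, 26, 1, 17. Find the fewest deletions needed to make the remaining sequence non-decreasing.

11

Fewest deletions = n − (longest non-decreasing subsequence).
Patience tails:
13 → extends → [13]
22 → extends → [13, 22]
21 → replaces 22 → [13, 21]
7 → replaces 13 → [7, 21]
5 → replaces 7 → [5, 21]
4 → replaces 5 → [4, 21]
30 → extends → [4, 21, 30]
5 → replaces 21 → [4, 5, 30]
3 → replaces 4 → [3, 5, 30]
1 → replaces 3 → [1, 5, 30]
31 → extends → [1, 5, 30, 31]
11 → replaces 30 → [1, 5, 11, 31]
26 → replaces 31 → [1, 5, 11, 26]
1 → replaces 5 → [1, 1, 11, 26]
17 → replaces 26 → [1, 1, 11, 17]
Longest non-decreasing subsequence has length 4, so deletions = 15 − 4 = 11.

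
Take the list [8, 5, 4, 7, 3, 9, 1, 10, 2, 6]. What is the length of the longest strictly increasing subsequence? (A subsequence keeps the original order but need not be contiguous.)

Let dp[i] be the length of the longest such subsequence ending at index i:
i:      1  2  3  4  5  6  7  8  9 10
a[i]:   8  5  4  7  3  9  1 10  2  6
dp:     1  1  1  2  1  3  1  4  2  3
Maximum dp value is 4.

4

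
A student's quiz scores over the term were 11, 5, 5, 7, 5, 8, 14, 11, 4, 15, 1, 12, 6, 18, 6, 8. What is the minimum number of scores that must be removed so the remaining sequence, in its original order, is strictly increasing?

Fewest deletions = n − (longest strictly increasing subsequence).
Patience tails:
11 → extends → [11]
5 → replaces 11 → [5]
5 → already a tail → [5]
7 → extends → [5, 7]
5 → already a tail → [5, 7]
8 → extends → [5, 7, 8]
14 → extends → [5, 7, 8, 14]
11 → replaces 14 → [5, 7, 8, 11]
4 → replaces 5 → [4, 7, 8, 11]
15 → extends → [4, 7, 8, 11, 15]
1 → replaces 4 → [1, 7, 8, 11, 15]
12 → replaces 15 → [1, 7, 8, 11, 12]
6 → replaces 7 → [1, 6, 8, 11, 12]
18 → extends → [1, 6, 8, 11, 12, 18]
6 → already a tail → [1, 6, 8, 11, 12, 18]
8 → already a tail → [1, 6, 8, 11, 12, 18]
Longest strictly increasing subsequence has length 6, so deletions = 16 − 6 = 10.

10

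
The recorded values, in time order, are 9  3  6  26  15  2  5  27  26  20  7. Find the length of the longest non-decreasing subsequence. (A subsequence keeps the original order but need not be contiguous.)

Let dp[i] be the length of the longest such subsequence ending at index i:
i:      1  2  3  4  5  6  7  8  9 10 11
a[i]:   9  3  6 26 15  2  5 27 26 20  7
dp:     1  1  2  3  3  1  2  4  4  4  3
Maximum dp value is 4.

4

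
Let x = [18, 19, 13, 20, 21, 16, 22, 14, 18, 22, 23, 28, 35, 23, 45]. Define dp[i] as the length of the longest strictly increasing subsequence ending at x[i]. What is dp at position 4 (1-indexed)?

dp[i] = 1 + max{dp[j] : j<i, x[j]<x[i]} (or 1 if no such j):
i:      1  2  3  4  5  6  7  8  9 10 11 12 13 14 15
x[i]:  18 19 13 20 21 16 22 14 18 22 23 28 35 23 45
dp:     1  2  1  3  4  2  5  2  3  5  6  7  8  6  9
At index 4 the value is 3.

3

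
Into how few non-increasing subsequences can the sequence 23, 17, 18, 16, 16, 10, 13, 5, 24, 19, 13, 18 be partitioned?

3

The minimum number of non-increasing subsequences covering a sequence equals the length of its longest strictly increasing subsequence.
LIS length is 3 (e.g. 17, 18, 24), so 3 piles are needed.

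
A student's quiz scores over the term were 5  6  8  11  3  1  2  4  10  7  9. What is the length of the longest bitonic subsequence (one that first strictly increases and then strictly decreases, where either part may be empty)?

6

inc[i] = longest strictly increasing subsequence ending at i; dec[i] = longest strictly decreasing subsequence starting at i:
i:      1  2  3  4  5  6  7  8  9 10 11
a[i]:   5  6  8 11  3  1  2  4 10  7  9
inc:    1  2  3  4  1  1  2  3  4  4  5
dec:    3  3  3  3  2  1  1  1  2  1  1
Best peak at i=4 (value 11): inc=4, dec=3, length 4+3−1 = 6.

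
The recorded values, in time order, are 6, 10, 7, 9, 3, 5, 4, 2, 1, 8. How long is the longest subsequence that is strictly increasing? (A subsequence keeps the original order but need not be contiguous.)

Let dp[i] be the length of the longest such subsequence ending at index i:
i:      1  2  3  4  5  6  7  8  9 10
a[i]:   6 10  7  9  3  5  4  2  1  8
dp:     1  2  2  3  1  2  2  1  1  3
Maximum dp value is 3.

3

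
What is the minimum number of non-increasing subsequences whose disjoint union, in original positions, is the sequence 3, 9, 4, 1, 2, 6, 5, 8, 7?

4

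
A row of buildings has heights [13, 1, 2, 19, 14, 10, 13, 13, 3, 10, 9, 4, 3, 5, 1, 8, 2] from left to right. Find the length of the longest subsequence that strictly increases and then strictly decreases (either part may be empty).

inc[i] = longest strictly increasing subsequence ending at i; dec[i] = longest strictly decreasing subsequence starting at i:
i:      1  2  3  4  5  6  7  8  9 10 11 12 13 14 15 16 17
a[i]:  13  1  2 19 14 10 13 13  3 10  9  4  3  5  1  8  2
inc:    1  1  2  3  3  3  4  4  3  4  4  4  3  5  1  6  2
dec:    6  1  2  8  7  5  6  6  2  5  4  3  2  2  1  2  1
Best peak at i=4 (value 19): inc=3, dec=8, length 3+8−1 = 10.

10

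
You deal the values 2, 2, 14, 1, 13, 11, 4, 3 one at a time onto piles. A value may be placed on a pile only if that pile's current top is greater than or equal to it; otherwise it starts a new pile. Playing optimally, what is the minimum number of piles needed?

Place each on the leftmost legal pile:
2 → new pile 1 (tops now [2])
2 → pile 1 (tops now [2])
14 → new pile 2 (tops now [2, 14])
1 → pile 1 (tops now [1, 14])
13 → pile 2 (tops now [1, 13])
11 → pile 2 (tops now [1, 11])
4 → pile 2 (tops now [1, 4])
3 → pile 2 (tops now [1, 3])
Two piles.

2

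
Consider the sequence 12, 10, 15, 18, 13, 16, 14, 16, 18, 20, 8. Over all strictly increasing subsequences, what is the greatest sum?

93

Let S[i] be the best sum of a strictly increasing subsequence ending at i:
i:      1  2  3  4  5  6  7  8  9 10 11
a[i]:  12 10 15 18 13 16 14 16 18 20  8
S:     12 10 27 45 25 43 39 55 73 93  8
Maximum is 93 (e.g. 12 + 13 + 14 + 16 + 18 + 20).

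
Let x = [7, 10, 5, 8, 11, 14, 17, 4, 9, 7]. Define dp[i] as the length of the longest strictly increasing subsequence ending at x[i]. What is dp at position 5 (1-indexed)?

3

dp[i] = 1 + max{dp[j] : j<i, x[j]<x[i]} (or 1 if no such j):
i:      1  2  3  4  5  6  7  8  9 10
x[i]:   7 10  5  8 11 14 17  4  9  7
dp:     1  2  1  2  3  4  5  1  3  2
At index 5 the value is 3.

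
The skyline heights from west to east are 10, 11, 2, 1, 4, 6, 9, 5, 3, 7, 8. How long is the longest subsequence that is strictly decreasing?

Negate each value so 'decreasing' becomes 'increasing', then run patience tails on the negated sequence:
-10 → extends → [-10]
-11 → replaces -10 → [-11]
-2 → extends → [-11, -2]
-1 → extends → [-11, -2, -1]
-4 → replaces -2 → [-11, -4, -1]
-6 → replaces -4 → [-11, -6, -1]
-9 → replaces -6 → [-11, -9, -1]
-5 → replaces -1 → [-11, -9, -5]
-3 → extends → [-11, -9, -5, -3]
-7 → replaces -5 → [-11, -9, -7, -3]
-8 → replaces -7 → [-11, -9, -8, -3]
Four tails, so the longest strictly decreasing subsequence of the original has length 4.

4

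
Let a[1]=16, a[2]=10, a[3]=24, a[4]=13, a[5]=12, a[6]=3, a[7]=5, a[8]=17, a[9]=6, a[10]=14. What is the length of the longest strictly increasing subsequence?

4

Track the smallest tail for each achievable length (strict):
16 → extends → [16]
10 → replaces 16 → [10]
24 → extends → [10, 24]
13 → replaces 24 → [10, 13]
12 → replaces 13 → [10, 12]
3 → replaces 10 → [3, 12]
5 → replaces 12 → [3, 5]
17 → extends → [3, 5, 17]
6 → replaces 17 → [3, 5, 6]
14 → extends → [3, 5, 6, 14]
Four tails, so the longest strictly increasing subsequence has length 4 (e.g. 3, 5, 6, 14).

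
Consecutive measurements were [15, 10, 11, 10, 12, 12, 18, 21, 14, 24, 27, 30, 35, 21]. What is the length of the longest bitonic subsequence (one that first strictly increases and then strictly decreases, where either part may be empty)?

inc[i] = longest strictly increasing subsequence ending at i; dec[i] = longest strictly decreasing subsequence starting at i:
i:      1  2  3  4  5  6  7  8  9 10 11 12 13 14
a[i]:  15 10 11 10 12 12 18 21 14 24 27 30 35 21
inc:    1  1  2  1  3  3  4  5  4  6  7  8  9  5
dec:    3  1  2  1  1  1  2  2  1  2  2  2  2  1
Best peak at i=13 (value 35): inc=9, dec=2, length 9+2−1 = 10.

10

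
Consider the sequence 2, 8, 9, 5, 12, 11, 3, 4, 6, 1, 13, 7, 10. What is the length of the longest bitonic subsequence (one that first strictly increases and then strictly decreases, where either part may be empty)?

7

inc[i] = longest strictly increasing subsequence ending at i; dec[i] = longest strictly decreasing subsequence starting at i:
i:      1  2  3  4  5  6  7  8  9 10 11 12 13
a[i]:   2  8  9  5 12 11  3  4  6  1 13  7 10
inc:    1  2  3  2  4  4  2  3  4  1  5  5  6
dec:    2  4  4  3  4  3  2  2  2  1  2  1  1
Best peak at i=5 (value 12): inc=4, dec=4, length 4+4−1 = 7.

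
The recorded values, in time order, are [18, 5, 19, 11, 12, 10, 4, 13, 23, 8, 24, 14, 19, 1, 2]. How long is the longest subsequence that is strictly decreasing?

Let dp[i] be the longest strictly decreasing subsequence ending at i:
i:      1  2  3  4  5  6  7  8  9 10 11 12 13 14 15
a[i]:  18  5 19 11 12 10  4 13 23  8 24 14 19  1  2
dp:     1  2  1  2  2  3  4  2  1  4  1  2  2  5  5
Maximum is 5.

5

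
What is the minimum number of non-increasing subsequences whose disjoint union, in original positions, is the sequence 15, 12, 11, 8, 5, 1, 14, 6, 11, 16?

The minimum number of non-increasing subsequences covering a sequence equals the length of its longest strictly increasing subsequence.
LIS length is 4 (e.g. 5, 6, 11, 16), so 4 piles are needed.

4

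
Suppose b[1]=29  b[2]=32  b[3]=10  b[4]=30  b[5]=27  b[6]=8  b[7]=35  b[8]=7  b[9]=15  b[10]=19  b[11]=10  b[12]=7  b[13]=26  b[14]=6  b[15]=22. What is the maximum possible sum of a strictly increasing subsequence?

Let S[i] be the best sum of a strictly increasing subsequence ending at i:
i:      1  2  3  4  5  6  7  8  9 10 11 12 13 14 15
b[i]:  29 32 10 30 27  8 35  7 15 19 10  7 26  6 22
S:     29 61 10 59 37  8 96  7 25 44 18  7 70  6 66
Maximum is 96 (e.g. 29 + 32 + 35).

96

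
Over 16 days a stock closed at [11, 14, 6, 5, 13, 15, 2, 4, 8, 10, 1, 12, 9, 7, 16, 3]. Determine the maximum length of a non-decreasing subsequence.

Track the smallest tail for each achievable length (allowing ties):
11 → extends → [11]
14 → extends → [11, 14]
6 → replaces 11 → [6, 14]
5 → replaces 6 → [5, 14]
13 → replaces 14 → [5, 13]
15 → extends → [5, 13, 15]
2 → replaces 5 → [2, 13, 15]
4 → replaces 13 → [2, 4, 15]
8 → replaces 15 → [2, 4, 8]
10 → extends → [2, 4, 8, 10]
1 → replaces 2 → [1, 4, 8, 10]
12 → extends → [1, 4, 8, 10, 12]
9 → replaces 10 → [1, 4, 8, 9, 12]
7 → replaces 8 → [1, 4, 7, 9, 12]
16 → extends → [1, 4, 7, 9, 12, 16]
3 → replaces 4 → [1, 3, 7, 9, 12, 16]
Six tails, so the longest non-decreasing subsequence has length 6 (e.g. 2, 4, 8, 10, 12, 16).

6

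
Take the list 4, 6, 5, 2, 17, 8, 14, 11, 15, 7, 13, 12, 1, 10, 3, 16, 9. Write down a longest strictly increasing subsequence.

Patience tails give the LIS length; then backtrack through the dp parents:
4 → extends → [4]
6 → extends → [4, 6]
5 → replaces 6 → [4, 5]
2 → replaces 4 → [2, 5]
17 → extends → [2, 5, 17]
8 → replaces 17 → [2, 5, 8]
14 → extends → [2, 5, 8, 14]
11 → replaces 14 → [2, 5, 8, 11]
15 → extends → [2, 5, 8, 11, 15]
7 → replaces 8 → [2, 5, 7, 11, 15]
13 → replaces 15 → [2, 5, 7, 11, 13]
12 → replaces 13 → [2, 5, 7, 11, 12]
1 → replaces 2 → [1, 5, 7, 11, 12]
10 → replaces 11 → [1, 5, 7, 10, 12]
3 → replaces 5 → [1, 3, 7, 10, 12]
16 → extends → [1, 3, 7, 10, 12, 16]
9 → replaces 10 → [1, 3, 7, 9, 12, 16]
Length 6; one witness is 4, 6, 8, 14, 15, 16.

4, 6, 8, 14, 15, 16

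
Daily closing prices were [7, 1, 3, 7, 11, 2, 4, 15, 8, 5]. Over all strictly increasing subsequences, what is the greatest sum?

37

Let S[i] be the best sum of a strictly increasing subsequence ending at i:
i:      1  2  3  4  5  6  7  8  9 10
a[i]:   7  1  3  7 11  2  4 15  8  5
S:      7  1  4 11 22  3  8 37 19 13
Maximum is 37 (e.g. 1 + 3 + 7 + 11 + 15).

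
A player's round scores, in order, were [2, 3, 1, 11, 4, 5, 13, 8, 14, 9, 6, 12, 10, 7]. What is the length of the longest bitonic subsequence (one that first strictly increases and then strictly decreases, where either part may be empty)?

9

inc[i] = longest strictly increasing subsequence ending at i; dec[i] = longest strictly decreasing subsequence starting at i:
i:      1  2  3  4  5  6  7  8  9 10 11 12 13 14
a[i]:   2  3  1 11  4  5 13  8 14  9  6 12 10  7
inc:    1  2  1  3  3  4  5  5  6  6  5  7  7  6
dec:    2  2  1  3  1  1  4  2  4  2  1  3  2  1
Best peak at i=9 (value 14): inc=6, dec=4, length 6+4−1 = 9.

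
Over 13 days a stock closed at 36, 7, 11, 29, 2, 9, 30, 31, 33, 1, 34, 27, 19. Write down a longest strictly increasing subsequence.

Patience tails give the LIS length; then backtrack through the dp parents:
36 → extends → [36]
7 → replaces 36 → [7]
11 → extends → [7, 11]
29 → extends → [7, 11, 29]
2 → replaces 7 → [2, 11, 29]
9 → replaces 11 → [2, 9, 29]
30 → extends → [2, 9, 29, 30]
31 → extends → [2, 9, 29, 30, 31]
33 → extends → [2, 9, 29, 30, 31, 33]
1 → replaces 2 → [1, 9, 29, 30, 31, 33]
34 → extends → [1, 9, 29, 30, 31, 33, 34]
27 → replaces 29 → [1, 9, 27, 30, 31, 33, 34]
19 → replaces 27 → [1, 9, 19, 30, 31, 33, 34]
Length 7; one witness is 7, 11, 29, 30, 31, 33, 34.

7, 11, 29, 30, 31, 33, 34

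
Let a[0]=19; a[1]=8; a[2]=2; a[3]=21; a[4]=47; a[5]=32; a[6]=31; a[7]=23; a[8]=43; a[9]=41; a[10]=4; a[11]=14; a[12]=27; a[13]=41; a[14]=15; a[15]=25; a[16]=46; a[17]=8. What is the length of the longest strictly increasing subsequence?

6

Track the smallest tail for each achievable length (strict):
19 → extends → [19]
8 → replaces 19 → [8]
2 → replaces 8 → [2]
21 → extends → [2, 21]
47 → extends → [2, 21, 47]
32 → replaces 47 → [2, 21, 32]
31 → replaces 32 → [2, 21, 31]
23 → replaces 31 → [2, 21, 23]
43 → extends → [2, 21, 23, 43]
41 → replaces 43 → [2, 21, 23, 41]
4 → replaces 21 → [2, 4, 23, 41]
14 → replaces 23 → [2, 4, 14, 41]
27 → replaces 41 → [2, 4, 14, 27]
41 → extends → [2, 4, 14, 27, 41]
15 → replaces 27 → [2, 4, 14, 15, 41]
25 → replaces 41 → [2, 4, 14, 15, 25]
46 → extends → [2, 4, 14, 15, 25, 46]
8 → replaces 14 → [2, 4, 8, 15, 25, 46]
Six tails, so the longest strictly increasing subsequence has length 6 (e.g. 19, 21, 23, 27, 41, 46).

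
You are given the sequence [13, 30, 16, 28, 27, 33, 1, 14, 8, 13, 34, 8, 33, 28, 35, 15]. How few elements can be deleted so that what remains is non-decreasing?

10

Fewest deletions = n − (longest non-decreasing subsequence).
Patience tails:
13 → extends → [13]
30 → extends → [13, 30]
16 → replaces 30 → [13, 16]
28 → extends → [13, 16, 28]
27 → replaces 28 → [13, 16, 27]
33 → extends → [13, 16, 27, 33]
1 → replaces 13 → [1, 16, 27, 33]
14 → replaces 16 → [1, 14, 27, 33]
8 → replaces 14 → [1, 8, 27, 33]
13 → replaces 27 → [1, 8, 13, 33]
34 → extends → [1, 8, 13, 33, 34]
8 → replaces 13 → [1, 8, 8, 33, 34]
33 → replaces 34 → [1, 8, 8, 33, 33]
28 → replaces 33 → [1, 8, 8, 28, 33]
35 → extends → [1, 8, 8, 28, 33, 35]
15 → replaces 28 → [1, 8, 8, 15, 33, 35]
Longest non-decreasing subsequence has length 6, so deletions = 16 − 6 = 10.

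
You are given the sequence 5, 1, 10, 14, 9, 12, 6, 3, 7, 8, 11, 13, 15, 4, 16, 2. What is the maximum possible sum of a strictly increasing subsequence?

81

Let S[i] be the best sum of a strictly increasing subsequence ending at i:
i:      1  2  3  4  5  6  7  8  9 10 11 12 13 14 15 16
a[i]:   5  1 10 14  9 12  6  3  7  8 11 13 15  4 16  2
S:      5  1 15 29 14 27 11  4 18 26 37 50 65  8 81  3
Maximum is 81 (e.g. 5 + 6 + 7 + 8 + 11 + 13 + 15 + 16).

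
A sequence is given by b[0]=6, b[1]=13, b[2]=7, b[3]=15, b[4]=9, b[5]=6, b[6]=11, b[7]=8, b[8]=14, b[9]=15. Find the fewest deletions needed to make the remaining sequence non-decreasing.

4

Fewest deletions = n − (longest non-decreasing subsequence).
Patience tails:
6 → extends → [6]
13 → extends → [6, 13]
7 → replaces 13 → [6, 7]
15 → extends → [6, 7, 15]
9 → replaces 15 → [6, 7, 9]
6 → replaces 7 → [6, 6, 9]
11 → extends → [6, 6, 9, 11]
8 → replaces 9 → [6, 6, 8, 11]
14 → extends → [6, 6, 8, 11, 14]
15 → extends → [6, 6, 8, 11, 14, 15]
Longest non-decreasing subsequence has length 6, so deletions = 10 − 6 = 4.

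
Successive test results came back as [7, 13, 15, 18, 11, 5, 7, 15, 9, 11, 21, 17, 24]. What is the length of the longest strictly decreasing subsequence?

Negate each value so 'decreasing' becomes 'increasing', then run patience tails on the negated sequence:
-7 → extends → [-7]
-13 → replaces -7 → [-13]
-15 → replaces -13 → [-15]
-18 → replaces -15 → [-18]
-11 → extends → [-18, -11]
-5 → extends → [-18, -11, -5]
-7 → replaces -5 → [-18, -11, -7]
-15 → replaces -11 → [-18, -15, -7]
-9 → replaces -7 → [-18, -15, -9]
-11 → replaces -9 → [-18, -15, -11]
-21 → replaces -18 → [-21, -15, -11]
-17 → replaces -15 → [-21, -17, -11]
-24 → replaces -21 → [-24, -17, -11]
Three tails, so the longest strictly decreasing subsequence of the original has length 3.

3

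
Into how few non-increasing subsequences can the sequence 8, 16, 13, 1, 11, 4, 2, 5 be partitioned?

The minimum number of non-increasing subsequences covering a sequence equals the length of its longest strictly increasing subsequence.
LIS length is 3 (e.g. 1, 4, 5), so 3 piles are needed.

3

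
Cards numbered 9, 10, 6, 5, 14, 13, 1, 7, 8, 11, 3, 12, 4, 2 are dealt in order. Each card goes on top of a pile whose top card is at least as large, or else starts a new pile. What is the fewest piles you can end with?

Place each on the leftmost legal pile:
9 → new pile 1 (tops now [9])
10 → new pile 2 (tops now [9, 10])
6 → pile 1 (tops now [6, 10])
5 → pile 1 (tops now [5, 10])
14 → new pile 3 (tops now [5, 10, 14])
13 → pile 3 (tops now [5, 10, 13])
1 → pile 1 (tops now [1, 10, 13])
7 → pile 2 (tops now [1, 7, 13])
8 → pile 3 (tops now [1, 7, 8])
11 → new pile 4 (tops now [1, 7, 8, 11])
3 → pile 2 (tops now [1, 3, 8, 11])
12 → new pile 5 (tops now [1, 3, 8, 11, 12])
4 → pile 3 (tops now [1, 3, 4, 11, 12])
2 → pile 2 (tops now [1, 2, 4, 11, 12])
Five piles.

5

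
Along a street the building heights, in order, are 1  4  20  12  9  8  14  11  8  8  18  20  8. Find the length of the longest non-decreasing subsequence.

Let dp[i] be the length of the longest such subsequence ending at index i:
i:      1  2  3  4  5  6  7  8  9 10 11 12 13
a[i]:   1  4 20 12  9  8 14 11  8  8 18 20  8
dp:     1  2  3  3  3  3  4  4  4  5  6  7  6
Maximum dp value is 7.

7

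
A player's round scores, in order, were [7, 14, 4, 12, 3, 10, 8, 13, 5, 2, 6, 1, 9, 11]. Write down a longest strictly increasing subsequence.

Patience tails give the LIS length; then backtrack through the dp parents:
7 → extends → [7]
14 → extends → [7, 14]
4 → replaces 7 → [4, 14]
12 → replaces 14 → [4, 12]
3 → replaces 4 → [3, 12]
10 → replaces 12 → [3, 10]
8 → replaces 10 → [3, 8]
13 → extends → [3, 8, 13]
5 → replaces 8 → [3, 5, 13]
2 → replaces 3 → [2, 5, 13]
6 → replaces 13 → [2, 5, 6]
1 → replaces 2 → [1, 5, 6]
9 → extends → [1, 5, 6, 9]
11 → extends → [1, 5, 6, 9, 11]
Length 5; one witness is 4, 5, 6, 9, 11.

4, 5, 6, 9, 11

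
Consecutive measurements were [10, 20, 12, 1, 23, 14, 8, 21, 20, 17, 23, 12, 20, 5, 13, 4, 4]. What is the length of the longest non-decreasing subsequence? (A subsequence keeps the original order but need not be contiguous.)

5

Track the smallest tail for each achievable length (allowing ties):
10 → extends → [10]
20 → extends → [10, 20]
12 → replaces 20 → [10, 12]
1 → replaces 10 → [1, 12]
23 → extends → [1, 12, 23]
14 → replaces 23 → [1, 12, 14]
8 → replaces 12 → [1, 8, 14]
21 → extends → [1, 8, 14, 21]
20 → replaces 21 → [1, 8, 14, 20]
17 → replaces 20 → [1, 8, 14, 17]
23 → extends → [1, 8, 14, 17, 23]
12 → replaces 14 → [1, 8, 12, 17, 23]
20 → replaces 23 → [1, 8, 12, 17, 20]
5 → replaces 8 → [1, 5, 12, 17, 20]
13 → replaces 17 → [1, 5, 12, 13, 20]
4 → replaces 5 → [1, 4, 12, 13, 20]
4 → replaces 12 → [1, 4, 4, 13, 20]
Five tails, so the longest non-decreasing subsequence has length 5 (e.g. 10, 12, 14, 21, 23).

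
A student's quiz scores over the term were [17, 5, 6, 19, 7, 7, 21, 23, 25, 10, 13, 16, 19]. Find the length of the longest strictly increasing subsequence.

7

Let dp[i] be the length of the longest such subsequence ending at index i:
i:      1  2  3  4  5  6  7  8  9 10 11 12 13
a[i]:  17  5  6 19  7  7 21 23 25 10 13 16 19
dp:     1  1  2  3  3  3  4  5  6  4  5  6  7
Maximum dp value is 7.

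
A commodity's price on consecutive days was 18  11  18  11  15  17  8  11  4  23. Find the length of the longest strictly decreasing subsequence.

Let dp[i] be the longest strictly decreasing subsequence ending at i:
i:      1  2  3  4  5  6  7  8  9 10
a[i]:  18 11 18 11 15 17  8 11  4 23
dp:     1  2  1  2  2  2  3  3  4  1
Maximum is 4.

4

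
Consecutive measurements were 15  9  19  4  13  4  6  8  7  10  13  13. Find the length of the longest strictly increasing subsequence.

5

Track the smallest tail for each achievable length (strict):
15 → extends → [15]
9 → replaces 15 → [9]
19 → extends → [9, 19]
4 → replaces 9 → [4, 19]
13 → replaces 19 → [4, 13]
4 → already a tail → [4, 13]
6 → replaces 13 → [4, 6]
8 → extends → [4, 6, 8]
7 → replaces 8 → [4, 6, 7]
10 → extends → [4, 6, 7, 10]
13 → extends → [4, 6, 7, 10, 13]
13 → already a tail → [4, 6, 7, 10, 13]
Five tails, so the longest strictly increasing subsequence has length 5 (e.g. 4, 6, 8, 10, 13).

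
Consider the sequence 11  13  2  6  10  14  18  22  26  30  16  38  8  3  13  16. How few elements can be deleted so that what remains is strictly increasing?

7

Fewest deletions = n − (longest strictly increasing subsequence).
i:      1  2  3  4  5  6  7  8  9 10 11 12 13 14 15 16
a[i]:  11 13  2  6 10 14 18 22 26 30 16 38  8  3 13 16
dp:     1  2  1  2  3  4  5  6  7  8  5  9  3  2  4  5
max dp = 9, so deletions = 16 − 9 = 7.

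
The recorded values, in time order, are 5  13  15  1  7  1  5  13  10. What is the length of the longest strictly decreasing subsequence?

3

Negate each value so 'decreasing' becomes 'increasing', then run patience tails on the negated sequence:
-5 → extends → [-5]
-13 → replaces -5 → [-13]
-15 → replaces -13 → [-15]
-1 → extends → [-15, -1]
-7 → replaces -1 → [-15, -7]
-1 → extends → [-15, -7, -1]
-5 → replaces -1 → [-15, -7, -5]
-13 → replaces -7 → [-15, -13, -5]
-10 → replaces -5 → [-15, -13, -10]
Three tails, so the longest strictly decreasing subsequence of the original has length 3.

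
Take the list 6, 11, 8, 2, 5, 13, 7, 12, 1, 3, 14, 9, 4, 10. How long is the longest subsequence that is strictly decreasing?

Let dp[i] be the longest strictly decreasing subsequence ending at i:
i:      1  2  3  4  5  6  7  8  9 10 11 12 13 14
a[i]:   6 11  8  2  5 13  7 12  1  3 14  9  4 10
dp:     1  1  2  3  3  1  3  2  4  4  1  3  4  3
Maximum is 4.

4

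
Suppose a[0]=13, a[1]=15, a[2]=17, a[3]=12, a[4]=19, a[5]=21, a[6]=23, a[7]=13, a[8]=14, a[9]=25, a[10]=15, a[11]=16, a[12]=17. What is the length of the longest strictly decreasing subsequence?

2

Negate each value so 'decreasing' becomes 'increasing', then run patience tails on the negated sequence:
-13 → extends → [-13]
-15 → replaces -13 → [-15]
-17 → replaces -15 → [-17]
-12 → extends → [-17, -12]
-19 → replaces -17 → [-19, -12]
-21 → replaces -19 → [-21, -12]
-23 → replaces -21 → [-23, -12]
-13 → replaces -12 → [-23, -13]
-14 → replaces -13 → [-23, -14]
-25 → replaces -23 → [-25, -14]
-15 → replaces -14 → [-25, -15]
-16 → replaces -15 → [-25, -16]
-17 → replaces -16 → [-25, -17]
Two tails, so the longest strictly decreasing subsequence of the original has length 2.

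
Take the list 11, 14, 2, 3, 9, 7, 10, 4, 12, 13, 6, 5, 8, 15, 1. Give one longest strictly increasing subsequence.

Patience tails give the LIS length; then backtrack through the dp parents:
11 → extends → [11]
14 → extends → [11, 14]
2 → replaces 11 → [2, 14]
3 → replaces 14 → [2, 3]
9 → extends → [2, 3, 9]
7 → replaces 9 → [2, 3, 7]
10 → extends → [2, 3, 7, 10]
4 → replaces 7 → [2, 3, 4, 10]
12 → extends → [2, 3, 4, 10, 12]
13 → extends → [2, 3, 4, 10, 12, 13]
6 → replaces 10 → [2, 3, 4, 6, 12, 13]
5 → replaces 6 → [2, 3, 4, 5, 12, 13]
8 → replaces 12 → [2, 3, 4, 5, 8, 13]
15 → extends → [2, 3, 4, 5, 8, 13, 15]
1 → replaces 2 → [1, 3, 4, 5, 8, 13, 15]
Length 7; one witness is 2, 3, 9, 10, 12, 13, 15.

2, 3, 9, 10, 12, 13, 15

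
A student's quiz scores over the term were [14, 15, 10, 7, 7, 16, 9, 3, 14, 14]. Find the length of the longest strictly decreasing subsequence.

4

Negate each value so 'decreasing' becomes 'increasing', then run patience tails on the negated sequence:
-14 → extends → [-14]
-15 → replaces -14 → [-15]
-10 → extends → [-15, -10]
-7 → extends → [-15, -10, -7]
-7 → already a tail → [-15, -10, -7]
-16 → replaces -15 → [-16, -10, -7]
-9 → replaces -7 → [-16, -10, -9]
-3 → extends → [-16, -10, -9, -3]
-14 → replaces -10 → [-16, -14, -9, -3]
-14 → already a tail → [-16, -14, -9, -3]
Four tails, so the longest strictly decreasing subsequence of the original has length 4.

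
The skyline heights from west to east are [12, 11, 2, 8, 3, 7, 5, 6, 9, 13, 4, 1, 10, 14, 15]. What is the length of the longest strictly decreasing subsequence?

Negate each value so 'decreasing' becomes 'increasing', then run patience tails on the negated sequence:
-12 → extends → [-12]
-11 → extends → [-12, -11]
-2 → extends → [-12, -11, -2]
-8 → replaces -2 → [-12, -11, -8]
-3 → extends → [-12, -11, -8, -3]
-7 → replaces -3 → [-12, -11, -8, -7]
-5 → extends → [-12, -11, -8, -7, -5]
-6 → replaces -5 → [-12, -11, -8, -7, -6]
-9 → replaces -8 → [-12, -11, -9, -7, -6]
-13 → replaces -12 → [-13, -11, -9, -7, -6]
-4 → extends → [-13, -11, -9, -7, -6, -4]
-1 → extends → [-13, -11, -9, -7, -6, -4, -1]
-10 → replaces -9 → [-13, -11, -10, -7, -6, -4, -1]
-14 → replaces -13 → [-14, -11, -10, -7, -6, -4, -1]
-15 → replaces -14 → [-15, -11, -10, -7, -6, -4, -1]
Seven tails, so the longest strictly decreasing subsequence of the original has length 7.

7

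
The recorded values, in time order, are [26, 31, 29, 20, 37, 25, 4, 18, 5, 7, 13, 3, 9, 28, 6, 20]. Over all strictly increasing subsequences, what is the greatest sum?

Let S[i] be the best sum of a strictly increasing subsequence ending at i:
i:      1  2  3  4  5  6  7  8  9 10 11 12 13 14 15 16
a[i]:  26 31 29 20 37 25  4 18  5  7 13  3  9 28  6 20
S:     26 57 55 20 94 45  4 22  9 16 29  3 25 73 15 49
Maximum is 94 (e.g. 26 + 31 + 37).

94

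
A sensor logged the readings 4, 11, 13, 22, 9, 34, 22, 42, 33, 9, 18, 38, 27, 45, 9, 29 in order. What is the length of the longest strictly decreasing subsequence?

Negate each value so 'decreasing' becomes 'increasing', then run patience tails on the negated sequence:
-4 → extends → [-4]
-11 → replaces -4 → [-11]
-13 → replaces -11 → [-13]
-22 → replaces -13 → [-22]
-9 → extends → [-22, -9]
-34 → replaces -22 → [-34, -9]
-22 → replaces -9 → [-34, -22]
-42 → replaces -34 → [-42, -22]
-33 → replaces -22 → [-42, -33]
-9 → extends → [-42, -33, -9]
-18 → replaces -9 → [-42, -33, -18]
-38 → replaces -33 → [-42, -38, -18]
-27 → replaces -18 → [-42, -38, -27]
-45 → replaces -42 → [-45, -38, -27]
-9 → extends → [-45, -38, -27, -9]
-29 → replaces -27 → [-45, -38, -29, -9]
Four tails, so the longest strictly decreasing subsequence of the original has length 4.

4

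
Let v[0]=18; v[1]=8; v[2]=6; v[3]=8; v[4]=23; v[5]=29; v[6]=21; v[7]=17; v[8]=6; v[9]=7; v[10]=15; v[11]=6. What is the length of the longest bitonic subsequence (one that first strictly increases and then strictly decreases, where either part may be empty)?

8

inc[i] = longest strictly increasing subsequence ending at i; dec[i] = longest strictly decreasing subsequence starting at i:
i:      0  1  2  3  4  5  6  7  8  9 10 11
v[i]:  18  8  6  8 23 29 21 17  6  7 15  6
inc:    1  1  1  2  3  4  3  3  1  2  3  1
dec:    4  3  1  3  5  5  4  3  1  2  2  1
Best peak at i=5 (value 29): inc=4, dec=5, length 4+5−1 = 8.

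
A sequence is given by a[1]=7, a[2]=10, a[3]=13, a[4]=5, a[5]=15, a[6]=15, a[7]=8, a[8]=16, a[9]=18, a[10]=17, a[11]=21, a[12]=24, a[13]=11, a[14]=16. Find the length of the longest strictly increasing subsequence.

Let dp[i] be the length of the longest such subsequence ending at index i:
i:      1  2  3  4  5  6  7  8  9 10 11 12 13 14
a[i]:   7 10 13  5 15 15  8 16 18 17 21 24 11 16
dp:     1  2  3  1  4  4  2  5  6  6  7  8  3  5
Maximum dp value is 8.

8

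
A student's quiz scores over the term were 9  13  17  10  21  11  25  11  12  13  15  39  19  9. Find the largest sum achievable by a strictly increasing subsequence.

Let S[i] be the best sum of a strictly increasing subsequence ending at i:
i:       1   2   3   4   5   6   7   8   9  10  11  12  13  14
a[i]:    9  13  17  10  21  11  25  11  12  13  15  39  19   9
S:       9  22  39  19  60  30  85  30  42  55  70 124  89   9
Maximum is 124 (e.g. 9 + 13 + 17 + 21 + 25 + 39).

124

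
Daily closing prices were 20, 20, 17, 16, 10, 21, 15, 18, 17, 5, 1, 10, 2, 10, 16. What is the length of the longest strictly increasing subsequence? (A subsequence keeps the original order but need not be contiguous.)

Let dp[i] be the length of the longest such subsequence ending at index i:
i:      1  2  3  4  5  6  7  8  9 10 11 12 13 14 15
a[i]:  20 20 17 16 10 21 15 18 17  5  1 10  2 10 16
dp:     1  1  1  1  1  2  2  3  3  1  1  2  2  3  4
Maximum dp value is 4.

4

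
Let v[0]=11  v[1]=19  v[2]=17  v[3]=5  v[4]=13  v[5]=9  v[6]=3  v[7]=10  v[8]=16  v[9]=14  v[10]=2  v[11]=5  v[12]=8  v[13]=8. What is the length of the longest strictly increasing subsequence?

Let dp[i] be the length of the longest such subsequence ending at index i:
i:      0  1  2  3  4  5  6  7  8  9 10 11 12 13
v[i]:  11 19 17  5 13  9  3 10 16 14  2  5  8  8
dp:     1  2  2  1  2  2  1  3  4  4  1  2  3  3
Maximum dp value is 4.

4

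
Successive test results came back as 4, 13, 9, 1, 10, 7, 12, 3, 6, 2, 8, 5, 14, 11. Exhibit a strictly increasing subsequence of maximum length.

4, 9, 10, 12, 14

Patience tails give the LIS length; then backtrack through the dp parents:
4 → extends → [4]
13 → extends → [4, 13]
9 → replaces 13 → [4, 9]
1 → replaces 4 → [1, 9]
10 → extends → [1, 9, 10]
7 → replaces 9 → [1, 7, 10]
12 → extends → [1, 7, 10, 12]
3 → replaces 7 → [1, 3, 10, 12]
6 → replaces 10 → [1, 3, 6, 12]
2 → replaces 3 → [1, 2, 6, 12]
8 → replaces 12 → [1, 2, 6, 8]
5 → replaces 6 → [1, 2, 5, 8]
14 → extends → [1, 2, 5, 8, 14]
11 → replaces 14 → [1, 2, 5, 8, 11]
Length 5; one witness is 4, 9, 10, 12, 14.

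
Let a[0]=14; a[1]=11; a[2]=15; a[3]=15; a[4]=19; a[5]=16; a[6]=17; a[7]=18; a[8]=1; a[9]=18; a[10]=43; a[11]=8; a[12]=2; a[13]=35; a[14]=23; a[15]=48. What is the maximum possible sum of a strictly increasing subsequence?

171

Let S[i] be the best sum of a strictly increasing subsequence ending at i:
i:       0   1   2   3   4   5   6   7   8   9  10  11  12  13  14  15
a[i]:   14  11  15  15  19  16  17  18   1  18  43   8   2  35  23  48
S:      14  11  29  29  48  45  62  80   1  80 123   9   3 115 103 171
Maximum is 171 (e.g. 14 + 15 + 16 + 17 + 18 + 43 + 48).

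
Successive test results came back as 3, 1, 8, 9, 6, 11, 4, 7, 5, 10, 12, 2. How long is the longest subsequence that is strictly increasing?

Let dp[i] be the length of the longest such subsequence ending at index i:
i:      1  2  3  4  5  6  7  8  9 10 11 12
a[i]:   3  1  8  9  6 11  4  7  5 10 12  2
dp:     1  1  2  3  2  4  2  3  3  4  5  2
Maximum dp value is 5.

5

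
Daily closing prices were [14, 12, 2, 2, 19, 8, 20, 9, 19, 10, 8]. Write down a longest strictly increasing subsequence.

2, 8, 9, 19

Patience tails give the LIS length; then backtrack through the dp parents:
14 → extends → [14]
12 → replaces 14 → [12]
2 → replaces 12 → [2]
2 → already a tail → [2]
19 → extends → [2, 19]
8 → replaces 19 → [2, 8]
20 → extends → [2, 8, 20]
9 → replaces 20 → [2, 8, 9]
19 → extends → [2, 8, 9, 19]
10 → replaces 19 → [2, 8, 9, 10]
8 → already a tail → [2, 8, 9, 10]
Length 4; one witness is 2, 8, 9, 19.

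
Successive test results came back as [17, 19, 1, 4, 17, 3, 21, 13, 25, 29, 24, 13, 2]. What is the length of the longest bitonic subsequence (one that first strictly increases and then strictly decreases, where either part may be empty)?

9

inc[i] = longest strictly increasing subsequence ending at i; dec[i] = longest strictly decreasing subsequence starting at i:
i:      1  2  3  4  5  6  7  8  9 10 11 12 13
a[i]:  17 19  1  4 17  3 21 13 25 29 24 13  2
inc:    1  2  1  2  3  2  4  3  5  6  5  3  2
dec:    4  4  1  3  3  2  3  2  4  4  3  2  1
Best peak at i=10 (value 29): inc=6, dec=4, length 6+4−1 = 9.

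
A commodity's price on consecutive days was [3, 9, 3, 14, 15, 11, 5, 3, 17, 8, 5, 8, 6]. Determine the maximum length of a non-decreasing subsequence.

Track the smallest tail for each achievable length (allowing ties):
3 → extends → [3]
9 → extends → [3, 9]
3 → replaces 9 → [3, 3]
14 → extends → [3, 3, 14]
15 → extends → [3, 3, 14, 15]
11 → replaces 14 → [3, 3, 11, 15]
5 → replaces 11 → [3, 3, 5, 15]
3 → replaces 5 → [3, 3, 3, 15]
17 → extends → [3, 3, 3, 15, 17]
8 → replaces 15 → [3, 3, 3, 8, 17]
5 → replaces 8 → [3, 3, 3, 5, 17]
8 → replaces 17 → [3, 3, 3, 5, 8]
6 → replaces 8 → [3, 3, 3, 5, 6]
Five tails, so the longest non-decreasing subsequence has length 5 (e.g. 3, 9, 14, 15, 17).

5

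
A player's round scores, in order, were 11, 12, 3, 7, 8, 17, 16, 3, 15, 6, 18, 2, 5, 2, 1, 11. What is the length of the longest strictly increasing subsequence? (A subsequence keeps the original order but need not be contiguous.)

5

Let dp[i] be the length of the longest such subsequence ending at index i:
i:      1  2  3  4  5  6  7  8  9 10 11 12 13 14 15 16
a[i]:  11 12  3  7  8 17 16  3 15  6 18  2  5  2  1 11
dp:     1  2  1  2  3  4  4  1  4  2  5  1  2  1  1  4
Maximum dp value is 5.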